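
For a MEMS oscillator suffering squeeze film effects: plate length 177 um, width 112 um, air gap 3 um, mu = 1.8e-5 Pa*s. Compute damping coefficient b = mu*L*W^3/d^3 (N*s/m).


Step 1: Convert to SI.
L = 177e-6 m, W = 112e-6 m, d = 3e-6 m
Step 2: W^3 = (112e-6)^3 = 1.40e-12 m^3
Step 3: d^3 = (3e-6)^3 = 2.70e-17 m^3
Step 4: b = 1.8e-5 * 177e-6 * 1.40e-12 / 2.70e-17
b = 1.66e-04 N*s/m


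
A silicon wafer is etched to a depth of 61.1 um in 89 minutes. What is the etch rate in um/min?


Step 1: Etch rate = depth / time
Step 2: rate = 61.1 / 89
rate = 0.687 um/min


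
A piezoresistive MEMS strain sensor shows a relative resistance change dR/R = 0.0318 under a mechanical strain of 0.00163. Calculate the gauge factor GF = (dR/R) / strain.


Step 1: Identify values.
dR/R = 0.0318, strain = 0.00163
Step 2: GF = (dR/R) / strain = 0.0318 / 0.00163
GF = 19.5


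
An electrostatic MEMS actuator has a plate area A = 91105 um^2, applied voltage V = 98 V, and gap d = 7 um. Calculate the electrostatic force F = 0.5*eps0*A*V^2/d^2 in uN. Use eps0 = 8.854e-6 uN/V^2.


Step 1: Identify parameters.
eps0 = 8.854e-6 uN/V^2, A = 91105 um^2, V = 98 V, d = 7 um
Step 2: Compute V^2 = 98^2 = 9604
Step 3: Compute d^2 = 7^2 = 49
Step 4: F = 0.5 * 8.854e-6 * 91105 * 9604 / 49
F = 79.051 uN


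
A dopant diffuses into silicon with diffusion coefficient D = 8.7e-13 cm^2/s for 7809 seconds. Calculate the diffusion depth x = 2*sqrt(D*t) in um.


Step 1: Compute D*t = 8.7e-13 * 7809 = 6.79383e-09 cm^2
Step 2: sqrt(D*t) = 8.24247e-05 cm
Step 3: x = 2 * 8.24247e-05 cm = 1.648494e-04 cm
Step 4: Convert to um (1 cm = 1e4 um): x = 1.648 um


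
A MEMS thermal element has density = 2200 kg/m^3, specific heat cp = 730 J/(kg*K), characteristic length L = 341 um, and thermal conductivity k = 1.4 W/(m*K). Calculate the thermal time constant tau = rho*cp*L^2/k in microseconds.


Step 1: Convert L to m: L = 341e-6 m
Step 2: L^2 = (341e-6)^2 = 1.16281e-07 m^2
Step 3: tau = 2200 * 730 * 1.16281e-07 / 1.4 = 1.3339091857e-01 s
Step 4: Convert to microseconds (multiply by 1e6).
tau = 133390.919 us


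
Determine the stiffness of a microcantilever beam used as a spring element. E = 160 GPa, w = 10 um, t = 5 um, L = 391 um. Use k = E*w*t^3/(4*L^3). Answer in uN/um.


Step 1: Convert E to consistent units (1 GPa = 1000 uN/um^2).
E = 160 GPa = 160000 uN/um^2
Step 2: Compute t^3 = 5^3 = 125
Step 3: Compute L^3 = 391^3 = 59776471
Step 4: k = 160000 * 10 * 125 / (4 * 59776471)
k = 0.8364 uN/um


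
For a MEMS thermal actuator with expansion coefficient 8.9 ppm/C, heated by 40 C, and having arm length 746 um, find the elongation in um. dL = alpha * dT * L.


Step 1: Convert CTE: alpha = 8.9 ppm/C = 8.9e-6 /C
Step 2: dL = 8.9e-6 * 40 * 746
dL = 0.2656 um


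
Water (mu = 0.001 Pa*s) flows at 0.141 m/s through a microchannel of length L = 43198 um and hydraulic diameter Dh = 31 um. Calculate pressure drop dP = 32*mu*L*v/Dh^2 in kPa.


Step 1: Convert to SI: L = 43198e-6 m, Dh = 31e-6 m
Step 2: dP = 32 * 0.001 * 43198e-6 * 0.141 / (31e-6)^2
Step 3: dP = 202819.33 Pa
Step 4: Convert to kPa: dP = 202.82 kPa


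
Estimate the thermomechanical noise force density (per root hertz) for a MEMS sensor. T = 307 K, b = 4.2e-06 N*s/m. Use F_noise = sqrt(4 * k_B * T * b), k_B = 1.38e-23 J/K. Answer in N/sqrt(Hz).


Step 1: Compute 4 * k_B * T * b
= 4 * 1.38e-23 * 307 * 4.2e-06
= 7.1175e-26 N^2/Hz
Step 2: F_noise = sqrt(7.1175e-26)
F_noise = 2.67e-13 N/sqrt(Hz)


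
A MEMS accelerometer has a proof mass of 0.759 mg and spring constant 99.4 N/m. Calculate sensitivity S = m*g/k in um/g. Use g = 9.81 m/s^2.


Step 1: Convert mass: m = 0.759 mg = 7.59e-07 kg
Step 2: S = m * g / k = 7.59e-07 * 9.81 / 99.4
Step 3: S = 7.49e-08 m/g
Step 4: Convert to um/g: S = 0.075 um/g


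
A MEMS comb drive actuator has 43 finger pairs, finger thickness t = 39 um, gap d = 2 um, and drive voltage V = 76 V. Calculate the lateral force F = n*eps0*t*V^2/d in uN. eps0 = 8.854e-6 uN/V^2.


Step 1: Parameters: n=43, eps0=8.854e-6 uN/V^2, t=39 um, V=76 V, d=2 um
Step 2: V^2 = 5776
Step 3: F = 43 * 8.854e-6 * 39 * 5776 / 2
F = 42.881 uN


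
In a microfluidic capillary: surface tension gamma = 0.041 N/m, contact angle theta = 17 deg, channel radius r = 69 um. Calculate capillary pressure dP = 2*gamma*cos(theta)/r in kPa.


Step 1: cos(17 deg) = 0.9563
Step 2: Convert r to m: r = 69e-6 m
Step 3: dP = 2 * 0.041 * 0.9563 / 69e-6 = 1136.5 Pa
Step 4: Convert Pa to kPa (divide by 1000).
dP = 1.14 kPa


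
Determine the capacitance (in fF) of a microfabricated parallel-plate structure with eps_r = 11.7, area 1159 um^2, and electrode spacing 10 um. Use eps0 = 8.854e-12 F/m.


Step 1: Convert area to m^2: A = 1159e-12 m^2
Step 2: Convert gap to m: d = 10e-6 m
Step 3: C = eps0 * eps_r * A / d
C = 8.854e-12 * 11.7 * 1159e-12 / 10e-6
Step 4: Convert to fF (multiply by 1e15).
C = 12.01 fF


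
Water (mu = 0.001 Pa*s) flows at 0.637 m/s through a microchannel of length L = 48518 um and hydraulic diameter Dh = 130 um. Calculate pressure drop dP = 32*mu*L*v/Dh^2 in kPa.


Step 1: Convert to SI: L = 48518e-6 m, Dh = 130e-6 m
Step 2: dP = 32 * 0.001 * 48518e-6 * 0.637 / (130e-6)^2
Step 3: dP = 58520.17 Pa
Step 4: Convert to kPa: dP = 58.52 kPa


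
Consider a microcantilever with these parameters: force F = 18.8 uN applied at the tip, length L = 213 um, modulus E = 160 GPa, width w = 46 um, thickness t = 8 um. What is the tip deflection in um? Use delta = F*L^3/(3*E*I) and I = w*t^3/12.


Step 1: Calculate the second moment of area.
I = w * t^3 / 12 = 46 * 8^3 / 12 = 1962.6667 um^4
Step 2: Convert E to consistent units (1 GPa = 1000 uN/um^2).
E = 160 GPa = 160000 uN/um^2
Step 3: Calculate tip deflection.
delta = F * L^3 / (3 * E * I)
delta = 18.8 * 213^3 / (3 * 160000 * 1962.6667)
delta = 0.1928 um


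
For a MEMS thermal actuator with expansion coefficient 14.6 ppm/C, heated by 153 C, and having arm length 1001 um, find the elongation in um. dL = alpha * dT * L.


Step 1: Convert CTE: alpha = 14.6 ppm/C = 14.6e-6 /C
Step 2: dL = 14.6e-6 * 153 * 1001
dL = 2.236 um


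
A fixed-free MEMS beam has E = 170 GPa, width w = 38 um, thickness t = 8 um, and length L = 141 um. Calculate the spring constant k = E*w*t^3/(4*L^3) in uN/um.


Step 1: Convert E to consistent units (1 GPa = 1000 uN/um^2).
E = 170 GPa = 170000 uN/um^2
Step 2: Compute t^3 = 8^3 = 512
Step 3: Compute L^3 = 141^3 = 2803221
Step 4: k = 170000 * 38 * 512 / (4 * 2803221)
k = 294.975 uN/um


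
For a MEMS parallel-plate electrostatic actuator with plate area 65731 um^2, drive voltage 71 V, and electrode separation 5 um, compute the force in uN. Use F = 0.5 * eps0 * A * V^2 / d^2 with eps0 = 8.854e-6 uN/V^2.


Step 1: Identify parameters.
eps0 = 8.854e-6 uN/V^2, A = 65731 um^2, V = 71 V, d = 5 um
Step 2: Compute V^2 = 71^2 = 5041
Step 3: Compute d^2 = 5^2 = 25
Step 4: F = 0.5 * 8.854e-6 * 65731 * 5041 / 25
F = 58.675 uN


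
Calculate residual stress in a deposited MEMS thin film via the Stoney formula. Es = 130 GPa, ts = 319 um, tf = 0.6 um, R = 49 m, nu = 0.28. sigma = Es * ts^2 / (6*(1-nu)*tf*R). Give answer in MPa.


Step 1: Compute numerator: Es * ts^2 = 130 * 319^2 = 13228930 (GPa*um^2)
Step 2: Compute denominator (R in um): 6*(1-nu)*tf*R = 6*0.72*0.6*49e6 = 127008000.0 (um^2)
Step 3: sigma (GPa) = 13228930 / 127008000.0 = 1.04158e-01 GPa
Step 4: Convert to MPa (x1000): sigma = 104.2 MPa


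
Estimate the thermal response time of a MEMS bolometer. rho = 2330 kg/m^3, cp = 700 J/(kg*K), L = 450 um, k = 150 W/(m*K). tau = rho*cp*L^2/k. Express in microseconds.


Step 1: Convert L to m: L = 450e-6 m
Step 2: L^2 = (450e-6)^2 = 2.025e-07 m^2
Step 3: tau = 2330 * 700 * 2.025e-07 / 150 = 2.20185e-03 s
Step 4: Convert to microseconds (multiply by 1e6).
tau = 2201.85 us


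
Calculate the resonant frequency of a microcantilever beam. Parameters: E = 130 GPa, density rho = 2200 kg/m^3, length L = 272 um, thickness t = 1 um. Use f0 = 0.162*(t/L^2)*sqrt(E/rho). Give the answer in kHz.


Step 1: Convert units to SI.
t_SI = 1e-6 m, L_SI = 272e-6 m
Step 2: Calculate sqrt(E/rho).
sqrt(130e9 / 2200) = 7687.06 m/s
Step 3: Compute f0.
f0 = 0.162 * 1e-6 / (272e-6)^2 * 7687.06 = 16832.1 Hz = 16.83 kHz


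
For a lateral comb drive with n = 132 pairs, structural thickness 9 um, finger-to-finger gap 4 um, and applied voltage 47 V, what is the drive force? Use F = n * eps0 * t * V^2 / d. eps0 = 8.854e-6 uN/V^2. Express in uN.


Step 1: Parameters: n=132, eps0=8.854e-6 uN/V^2, t=9 um, V=47 V, d=4 um
Step 2: V^2 = 2209
Step 3: F = 132 * 8.854e-6 * 9 * 2209 / 4
F = 5.809 uN


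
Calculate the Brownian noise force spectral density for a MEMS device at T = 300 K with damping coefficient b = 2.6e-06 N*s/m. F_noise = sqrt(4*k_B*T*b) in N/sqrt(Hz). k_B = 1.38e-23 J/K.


Step 1: Compute 4 * k_B * T * b
= 4 * 1.38e-23 * 300 * 2.6e-06
= 4.3056e-26 N^2/Hz
Step 2: F_noise = sqrt(4.3056e-26)
F_noise = 2.07e-13 N/sqrt(Hz)


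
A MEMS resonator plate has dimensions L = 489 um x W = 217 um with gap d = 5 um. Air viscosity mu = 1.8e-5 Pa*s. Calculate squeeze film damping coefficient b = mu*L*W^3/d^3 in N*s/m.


Step 1: Convert to SI.
L = 489e-6 m, W = 217e-6 m, d = 5e-6 m
Step 2: W^3 = (217e-6)^3 = 1.02e-11 m^3
Step 3: d^3 = (5e-6)^3 = 1.25e-16 m^3
Step 4: b = 1.8e-5 * 489e-6 * 1.02e-11 / 1.25e-16
b = 7.20e-04 N*s/m


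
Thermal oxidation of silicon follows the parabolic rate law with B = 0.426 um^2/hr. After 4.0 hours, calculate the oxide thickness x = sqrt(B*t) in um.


Step 1: Compute B*t = 0.426 * 4.0 = 1.704
Step 2: x = sqrt(1.704)
x = 1.305 um


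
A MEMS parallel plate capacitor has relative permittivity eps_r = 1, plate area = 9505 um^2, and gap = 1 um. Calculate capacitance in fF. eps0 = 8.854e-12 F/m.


Step 1: Convert area to m^2: A = 9505e-12 m^2
Step 2: Convert gap to m: d = 1e-6 m
Step 3: C = eps0 * eps_r * A / d
C = 8.854e-12 * 1 * 9505e-12 / 1e-6
Step 4: Convert to fF (multiply by 1e15).
C = 84.16 fF


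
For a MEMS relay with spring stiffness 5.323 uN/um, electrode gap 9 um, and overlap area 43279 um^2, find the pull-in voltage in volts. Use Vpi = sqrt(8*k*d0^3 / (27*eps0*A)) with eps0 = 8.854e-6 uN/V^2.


Step 1: Compute numerator: 8 * k * d0^3 = 8 * 5.323 * 9^3 = 31043.736
Step 2: Compute denominator: 27 * eps0 * A = 27 * 8.854e-6 * 43279 = 10.346191
Step 3: Vpi = sqrt(31043.736 / 10.346191)
Vpi = 54.78 V


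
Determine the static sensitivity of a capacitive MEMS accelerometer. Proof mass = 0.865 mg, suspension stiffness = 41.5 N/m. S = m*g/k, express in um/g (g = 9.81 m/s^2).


Step 1: Convert mass: m = 0.865 mg = 8.65e-07 kg
Step 2: S = m * g / k = 8.65e-07 * 9.81 / 41.5
Step 3: S = 2.04e-07 m/g
Step 4: Convert to um/g: S = 0.204 um/g


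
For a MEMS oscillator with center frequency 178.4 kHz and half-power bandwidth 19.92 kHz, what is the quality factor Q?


Step 1: Q = f0 / bandwidth
Step 2: Q = 178.4 / 19.92
Q = 9.0


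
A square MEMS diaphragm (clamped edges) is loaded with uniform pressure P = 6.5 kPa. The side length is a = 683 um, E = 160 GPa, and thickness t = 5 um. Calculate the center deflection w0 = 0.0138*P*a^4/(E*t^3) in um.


Step 1: Convert pressure to compatible units (E is in GPa, so P in GPa).
P = 6.5 kPa = 6.5e-6 GPa
Step 2: Compute numerator: 0.0138 * P * a^4.
a^4 = 683^4 = 217611987121
numerator = 0.0138 * 6.5e-6 * 217611987121 = 1.952e+04
Step 3: Compute denominator: E * t^3 = 160 * 5^3 = 20000
Step 4: w0 = numerator / denominator = 1.952e+04 / 20000 = 0.976 um


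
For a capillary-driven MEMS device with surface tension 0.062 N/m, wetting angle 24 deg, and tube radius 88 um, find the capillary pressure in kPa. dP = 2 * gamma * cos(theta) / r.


Step 1: cos(24 deg) = 0.9135
Step 2: Convert r to m: r = 88e-6 m
Step 3: dP = 2 * 0.062 * 0.9135 / 88e-6 = 1287.2 Pa
Step 4: Convert Pa to kPa (divide by 1000).
dP = 1.29 kPa


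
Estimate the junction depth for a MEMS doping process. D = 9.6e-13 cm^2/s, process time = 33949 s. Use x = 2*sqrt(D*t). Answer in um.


Step 1: Compute D*t = 9.6e-13 * 33949 = 3.259104e-08 cm^2
Step 2: sqrt(D*t) = 1.8053e-04 cm
Step 3: x = 2 * 1.8053e-04 cm = 3.6106e-04 cm
Step 4: Convert to um (1 cm = 1e4 um): x = 3.611 um


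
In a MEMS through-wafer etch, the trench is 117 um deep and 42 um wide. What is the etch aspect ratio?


Step 1: AR = depth / width
Step 2: AR = 117 / 42
AR = 2.8


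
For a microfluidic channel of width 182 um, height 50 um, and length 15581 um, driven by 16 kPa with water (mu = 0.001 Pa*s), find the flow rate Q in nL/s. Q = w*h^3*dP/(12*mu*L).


Step 1: Convert all dimensions to SI (meters).
w = 182e-6 m, h = 50e-6 m, L = 15581e-6 m, dP = 16e3 Pa
Step 2: Q = w * h^3 * dP / (12 * mu * L)
Q = 182e-6 * (50e-6)^3 * 16e3 / (12 * 0.001 * 15581e-6) = 1.94681557e-09 m^3/s
Step 3: Convert Q from m^3/s to nL/s (1 m^3 = 1e12 nL, so multiply by 1e12).
Q = 1946.816 nL/s


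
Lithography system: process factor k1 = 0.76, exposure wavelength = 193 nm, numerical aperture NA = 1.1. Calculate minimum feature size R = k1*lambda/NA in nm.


Step 1: Identify values: k1 = 0.76, lambda = 193 nm, NA = 1.1
Step 2: R = k1 * lambda / NA
R = 0.76 * 193 / 1.1
R = 133.3 nm


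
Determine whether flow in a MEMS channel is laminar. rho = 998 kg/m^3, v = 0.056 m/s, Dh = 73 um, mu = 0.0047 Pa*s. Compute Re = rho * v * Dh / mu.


Step 1: Convert Dh to meters: Dh = 73e-6 m
Step 2: Re = rho * v * Dh / mu
Re = 998 * 0.056 * 73e-6 / 0.0047
Re = 0.868
Since Re = 0.868 is below ~2300, the flow is laminar.


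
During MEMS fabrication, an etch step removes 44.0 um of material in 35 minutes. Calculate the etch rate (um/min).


Step 1: Etch rate = depth / time
Step 2: rate = 44.0 / 35
rate = 1.257 um/min


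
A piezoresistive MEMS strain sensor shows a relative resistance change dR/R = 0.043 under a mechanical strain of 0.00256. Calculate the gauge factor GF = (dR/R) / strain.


Step 1: Identify values.
dR/R = 0.043, strain = 0.00256
Step 2: GF = (dR/R) / strain = 0.043 / 0.00256
GF = 16.8


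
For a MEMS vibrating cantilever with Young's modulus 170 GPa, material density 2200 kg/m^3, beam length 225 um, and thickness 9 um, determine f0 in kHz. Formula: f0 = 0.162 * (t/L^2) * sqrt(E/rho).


Step 1: Convert units to SI.
t_SI = 9e-6 m, L_SI = 225e-6 m
Step 2: Calculate sqrt(E/rho).
sqrt(170e9 / 2200) = 8790.49 m/s
Step 3: Compute f0.
f0 = 0.162 * 9e-6 / (225e-6)^2 * 8790.49 = 253166.1 Hz = 253.17 kHz


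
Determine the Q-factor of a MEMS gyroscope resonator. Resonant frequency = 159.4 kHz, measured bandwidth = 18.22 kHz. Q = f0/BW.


Step 1: Q = f0 / bandwidth
Step 2: Q = 159.4 / 18.22
Q = 8.7


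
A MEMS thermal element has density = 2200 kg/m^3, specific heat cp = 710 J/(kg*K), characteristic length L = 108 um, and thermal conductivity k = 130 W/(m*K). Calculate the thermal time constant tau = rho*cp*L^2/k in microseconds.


Step 1: Convert L to m: L = 108e-6 m
Step 2: L^2 = (108e-6)^2 = 1.1664e-08 m^2
Step 3: tau = 2200 * 710 * 1.1664e-08 / 130 = 1.4014745e-04 s
Step 4: Convert to microseconds (multiply by 1e6).
tau = 140.147 us


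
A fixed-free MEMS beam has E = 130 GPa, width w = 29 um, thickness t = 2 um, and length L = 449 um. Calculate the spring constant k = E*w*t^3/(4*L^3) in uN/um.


Step 1: Convert E to consistent units (1 GPa = 1000 uN/um^2).
E = 130 GPa = 130000 uN/um^2
Step 2: Compute t^3 = 2^3 = 8
Step 3: Compute L^3 = 449^3 = 90518849
Step 4: k = 130000 * 29 * 8 / (4 * 90518849)
k = 0.0833 uN/um


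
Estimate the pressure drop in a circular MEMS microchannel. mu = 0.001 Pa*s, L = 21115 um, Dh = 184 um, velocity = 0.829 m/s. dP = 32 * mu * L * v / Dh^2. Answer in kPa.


Step 1: Convert to SI: L = 21115e-6 m, Dh = 184e-6 m
Step 2: dP = 32 * 0.001 * 21115e-6 * 0.829 / (184e-6)^2
Step 3: dP = 16544.74 Pa
Step 4: Convert to kPa: dP = 16.54 kPa


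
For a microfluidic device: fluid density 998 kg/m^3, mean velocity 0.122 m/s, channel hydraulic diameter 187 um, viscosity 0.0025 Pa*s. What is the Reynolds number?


Step 1: Convert Dh to meters: Dh = 187e-6 m
Step 2: Re = rho * v * Dh / mu
Re = 998 * 0.122 * 187e-6 / 0.0025
Re = 9.107


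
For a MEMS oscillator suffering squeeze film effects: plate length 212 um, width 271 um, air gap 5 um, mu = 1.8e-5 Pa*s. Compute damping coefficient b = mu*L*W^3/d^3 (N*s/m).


Step 1: Convert to SI.
L = 212e-6 m, W = 271e-6 m, d = 5e-6 m
Step 2: W^3 = (271e-6)^3 = 1.99e-11 m^3
Step 3: d^3 = (5e-6)^3 = 1.25e-16 m^3
Step 4: b = 1.8e-5 * 212e-6 * 1.99e-11 / 1.25e-16
b = 6.08e-04 N*s/m


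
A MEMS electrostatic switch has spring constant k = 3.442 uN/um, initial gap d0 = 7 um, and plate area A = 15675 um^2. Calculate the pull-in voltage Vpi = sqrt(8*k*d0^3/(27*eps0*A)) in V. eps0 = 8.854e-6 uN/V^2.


Step 1: Compute numerator: 8 * k * d0^3 = 8 * 3.442 * 7^3 = 9444.848
Step 2: Compute denominator: 27 * eps0 * A = 27 * 8.854e-6 * 15675 = 3.747234
Step 3: Vpi = sqrt(9444.848 / 3.747234)
Vpi = 50.2 V


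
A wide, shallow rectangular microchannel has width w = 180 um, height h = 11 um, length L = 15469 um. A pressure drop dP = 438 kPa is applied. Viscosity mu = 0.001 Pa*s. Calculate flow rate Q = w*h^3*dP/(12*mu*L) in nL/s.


Step 1: Convert all dimensions to SI (meters).
w = 180e-6 m, h = 11e-6 m, L = 15469e-6 m, dP = 438e3 Pa
Step 2: Q = w * h^3 * dP / (12 * mu * L)
Q = 180e-6 * (11e-6)^3 * 438e3 / (12 * 0.001 * 15469e-6) = 5.6530286e-10 m^3/s
Step 3: Convert Q from m^3/s to nL/s (1 m^3 = 1e12 nL, so multiply by 1e12).
Q = 565.303 nL/s


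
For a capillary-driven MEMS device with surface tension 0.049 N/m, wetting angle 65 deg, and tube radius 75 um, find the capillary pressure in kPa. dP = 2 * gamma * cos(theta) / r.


Step 1: cos(65 deg) = 0.4226
Step 2: Convert r to m: r = 75e-6 m
Step 3: dP = 2 * 0.049 * 0.4226 / 75e-6 = 552.2 Pa
Step 4: Convert Pa to kPa (divide by 1000).
dP = 0.55 kPa


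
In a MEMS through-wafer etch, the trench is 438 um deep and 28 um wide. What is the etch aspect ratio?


Step 1: AR = depth / width
Step 2: AR = 438 / 28
AR = 15.6


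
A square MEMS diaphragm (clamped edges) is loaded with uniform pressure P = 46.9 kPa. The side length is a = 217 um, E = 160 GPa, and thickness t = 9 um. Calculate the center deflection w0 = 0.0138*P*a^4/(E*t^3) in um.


Step 1: Convert pressure to compatible units (E is in GPa, so P in GPa).
P = 46.9 kPa = 46.9e-6 GPa
Step 2: Compute numerator: 0.0138 * P * a^4.
a^4 = 217^4 = 2217373921
numerator = 0.0138 * 46.9e-6 * 2217373921 = 1.4351e+03
Step 3: Compute denominator: E * t^3 = 160 * 9^3 = 116640
Step 4: w0 = numerator / denominator = 1.4351e+03 / 116640 = 0.0123 um


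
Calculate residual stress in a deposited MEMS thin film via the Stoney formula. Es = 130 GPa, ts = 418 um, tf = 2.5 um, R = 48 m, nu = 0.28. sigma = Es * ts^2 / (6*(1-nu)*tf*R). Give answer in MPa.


Step 1: Compute numerator: Es * ts^2 = 130 * 418^2 = 22714120 (GPa*um^2)
Step 2: Compute denominator (R in um): 6*(1-nu)*tf*R = 6*0.72*2.5*48e6 = 518400000.0 (um^2)
Step 3: sigma (GPa) = 22714120 / 518400000.0 = 4.3816e-02 GPa
Step 4: Convert to MPa (x1000): sigma = 43.8 MPa


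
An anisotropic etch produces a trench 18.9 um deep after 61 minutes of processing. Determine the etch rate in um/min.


Step 1: Etch rate = depth / time
Step 2: rate = 18.9 / 61
rate = 0.31 um/min


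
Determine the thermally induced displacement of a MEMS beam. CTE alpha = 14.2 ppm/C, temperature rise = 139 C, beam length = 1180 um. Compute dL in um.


Step 1: Convert CTE: alpha = 14.2 ppm/C = 14.2e-6 /C
Step 2: dL = 14.2e-6 * 139 * 1180
dL = 2.3291 um


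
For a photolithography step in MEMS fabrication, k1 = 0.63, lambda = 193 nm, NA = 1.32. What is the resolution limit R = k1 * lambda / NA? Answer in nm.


Step 1: Identify values: k1 = 0.63, lambda = 193 nm, NA = 1.32
Step 2: R = k1 * lambda / NA
R = 0.63 * 193 / 1.32
R = 92.1 nm


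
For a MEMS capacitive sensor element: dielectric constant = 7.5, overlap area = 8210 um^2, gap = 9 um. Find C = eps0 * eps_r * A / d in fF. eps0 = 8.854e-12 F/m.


Step 1: Convert area to m^2: A = 8210e-12 m^2
Step 2: Convert gap to m: d = 9e-6 m
Step 3: C = eps0 * eps_r * A / d
C = 8.854e-12 * 7.5 * 8210e-12 / 9e-6
Step 4: Convert to fF (multiply by 1e15).
C = 60.58 fF


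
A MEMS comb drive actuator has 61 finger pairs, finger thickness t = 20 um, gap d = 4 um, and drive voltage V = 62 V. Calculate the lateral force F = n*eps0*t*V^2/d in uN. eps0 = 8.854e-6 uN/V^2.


Step 1: Parameters: n=61, eps0=8.854e-6 uN/V^2, t=20 um, V=62 V, d=4 um
Step 2: V^2 = 3844
Step 3: F = 61 * 8.854e-6 * 20 * 3844 / 4
F = 10.381 uN


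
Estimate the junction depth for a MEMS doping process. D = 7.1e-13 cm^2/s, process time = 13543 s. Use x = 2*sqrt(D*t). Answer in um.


Step 1: Compute D*t = 7.1e-13 * 13543 = 9.61553e-09 cm^2
Step 2: sqrt(D*t) = 9.80588e-05 cm
Step 3: x = 2 * 9.80588e-05 cm = 1.961176e-04 cm
Step 4: Convert to um (1 cm = 1e4 um): x = 1.961 um


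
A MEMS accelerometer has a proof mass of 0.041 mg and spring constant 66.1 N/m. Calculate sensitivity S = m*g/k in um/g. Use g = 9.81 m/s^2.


Step 1: Convert mass: m = 0.041 mg = 4.10e-08 kg
Step 2: S = m * g / k = 4.10e-08 * 9.81 / 66.1
Step 3: S = 6.08e-09 m/g
Step 4: Convert to um/g: S = 0.006 um/g


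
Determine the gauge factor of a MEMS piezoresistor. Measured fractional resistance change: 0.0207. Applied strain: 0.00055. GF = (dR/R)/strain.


Step 1: Identify values.
dR/R = 0.0207, strain = 0.00055
Step 2: GF = (dR/R) / strain = 0.0207 / 0.00055
GF = 37.6


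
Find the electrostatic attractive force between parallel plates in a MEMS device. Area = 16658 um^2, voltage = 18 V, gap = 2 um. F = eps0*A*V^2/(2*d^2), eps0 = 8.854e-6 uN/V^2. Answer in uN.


Step 1: Identify parameters.
eps0 = 8.854e-6 uN/V^2, A = 16658 um^2, V = 18 V, d = 2 um
Step 2: Compute V^2 = 18^2 = 324
Step 3: Compute d^2 = 2^2 = 4
Step 4: F = 0.5 * 8.854e-6 * 16658 * 324 / 4
F = 5.973 uN


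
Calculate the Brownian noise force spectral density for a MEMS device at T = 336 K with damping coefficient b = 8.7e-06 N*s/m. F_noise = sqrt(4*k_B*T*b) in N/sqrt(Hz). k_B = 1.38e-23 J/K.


Step 1: Compute 4 * k_B * T * b
= 4 * 1.38e-23 * 336 * 8.7e-06
= 1.6136e-25 N^2/Hz
Step 2: F_noise = sqrt(1.6136e-25)
F_noise = 4.02e-13 N/sqrt(Hz)


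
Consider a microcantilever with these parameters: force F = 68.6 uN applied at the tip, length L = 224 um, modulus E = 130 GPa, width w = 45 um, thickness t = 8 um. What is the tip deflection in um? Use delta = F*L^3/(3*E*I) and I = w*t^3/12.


Step 1: Calculate the second moment of area.
I = w * t^3 / 12 = 45 * 8^3 / 12 = 1920.0 um^4
Step 2: Convert E to consistent units (1 GPa = 1000 uN/um^2).
E = 130 GPa = 130000 uN/um^2
Step 3: Calculate tip deflection.
delta = F * L^3 / (3 * E * I)
delta = 68.6 * 224^3 / (3 * 130000 * 1920.0)
delta = 1.0297 um


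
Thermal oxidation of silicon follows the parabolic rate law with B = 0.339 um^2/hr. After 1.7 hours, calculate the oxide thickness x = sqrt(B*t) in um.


Step 1: Compute B*t = 0.339 * 1.7 = 0.5763
Step 2: x = sqrt(0.5763)
x = 0.759 um


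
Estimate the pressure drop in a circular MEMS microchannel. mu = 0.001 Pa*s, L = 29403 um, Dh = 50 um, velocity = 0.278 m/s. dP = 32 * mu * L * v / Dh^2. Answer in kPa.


Step 1: Convert to SI: L = 29403e-6 m, Dh = 50e-6 m
Step 2: dP = 32 * 0.001 * 29403e-6 * 0.278 / (50e-6)^2
Step 3: dP = 104627.64 Pa
Step 4: Convert to kPa: dP = 104.63 kPa


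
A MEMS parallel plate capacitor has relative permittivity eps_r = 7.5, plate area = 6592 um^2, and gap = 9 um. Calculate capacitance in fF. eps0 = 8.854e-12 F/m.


Step 1: Convert area to m^2: A = 6592e-12 m^2
Step 2: Convert gap to m: d = 9e-6 m
Step 3: C = eps0 * eps_r * A / d
C = 8.854e-12 * 7.5 * 6592e-12 / 9e-6
Step 4: Convert to fF (multiply by 1e15).
C = 48.64 fF


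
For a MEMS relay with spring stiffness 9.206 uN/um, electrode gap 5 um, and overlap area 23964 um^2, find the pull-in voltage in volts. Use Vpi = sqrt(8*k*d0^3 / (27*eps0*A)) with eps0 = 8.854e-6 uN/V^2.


Step 1: Compute numerator: 8 * k * d0^3 = 8 * 9.206 * 5^3 = 9206.0
Step 2: Compute denominator: 27 * eps0 * A = 27 * 8.854e-6 * 23964 = 5.728786
Step 3: Vpi = sqrt(9206.0 / 5.728786)
Vpi = 40.09 V


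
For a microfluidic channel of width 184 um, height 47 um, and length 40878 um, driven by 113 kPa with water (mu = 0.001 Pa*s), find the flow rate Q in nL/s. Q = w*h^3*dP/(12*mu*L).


Step 1: Convert all dimensions to SI (meters).
w = 184e-6 m, h = 47e-6 m, L = 40878e-6 m, dP = 113e3 Pa
Step 2: Q = w * h^3 * dP / (12 * mu * L)
Q = 184e-6 * (47e-6)^3 * 113e3 / (12 * 0.001 * 40878e-6) = 4.40067154e-09 m^3/s
Step 3: Convert Q from m^3/s to nL/s (1 m^3 = 1e12 nL, so multiply by 1e12).
Q = 4400.672 nL/s


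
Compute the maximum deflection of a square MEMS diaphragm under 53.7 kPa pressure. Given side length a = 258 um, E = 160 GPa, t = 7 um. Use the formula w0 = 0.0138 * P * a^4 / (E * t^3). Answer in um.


Step 1: Convert pressure to compatible units (E is in GPa, so P in GPa).
P = 53.7 kPa = 53.7e-6 GPa
Step 2: Compute numerator: 0.0138 * P * a^4.
a^4 = 258^4 = 4430766096
numerator = 0.0138 * 53.7e-6 * 4430766096 = 3.2835e+03
Step 3: Compute denominator: E * t^3 = 160 * 7^3 = 54880
Step 4: w0 = numerator / denominator = 3.2835e+03 / 54880 = 0.0598 um


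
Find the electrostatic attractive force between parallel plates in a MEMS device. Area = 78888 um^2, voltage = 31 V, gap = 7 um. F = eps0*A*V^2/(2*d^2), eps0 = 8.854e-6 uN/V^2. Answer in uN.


Step 1: Identify parameters.
eps0 = 8.854e-6 uN/V^2, A = 78888 um^2, V = 31 V, d = 7 um
Step 2: Compute V^2 = 31^2 = 961
Step 3: Compute d^2 = 7^2 = 49
Step 4: F = 0.5 * 8.854e-6 * 78888 * 961 / 49
F = 6.849 uN


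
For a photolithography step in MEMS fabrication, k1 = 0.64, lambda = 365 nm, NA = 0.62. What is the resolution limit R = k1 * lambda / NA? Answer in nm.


Step 1: Identify values: k1 = 0.64, lambda = 365 nm, NA = 0.62
Step 2: R = k1 * lambda / NA
R = 0.64 * 365 / 0.62
R = 376.8 nm


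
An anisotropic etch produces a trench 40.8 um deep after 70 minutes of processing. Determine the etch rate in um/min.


Step 1: Etch rate = depth / time
Step 2: rate = 40.8 / 70
rate = 0.583 um/min


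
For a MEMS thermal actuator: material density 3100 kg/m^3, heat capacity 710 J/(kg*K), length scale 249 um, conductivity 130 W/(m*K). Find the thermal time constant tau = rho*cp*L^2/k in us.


Step 1: Convert L to m: L = 249e-6 m
Step 2: L^2 = (249e-6)^2 = 6.2001e-08 m^2
Step 3: tau = 3100 * 710 * 6.2001e-08 / 130 = 1.04972462e-03 s
Step 4: Convert to microseconds (multiply by 1e6).
tau = 1049.725 us


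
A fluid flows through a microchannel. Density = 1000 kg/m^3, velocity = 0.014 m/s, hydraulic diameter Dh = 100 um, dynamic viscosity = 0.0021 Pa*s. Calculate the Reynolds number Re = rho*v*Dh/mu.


Step 1: Convert Dh to meters: Dh = 100e-6 m
Step 2: Re = rho * v * Dh / mu
Re = 1000 * 0.014 * 100e-6 / 0.0021
Re = 0.667


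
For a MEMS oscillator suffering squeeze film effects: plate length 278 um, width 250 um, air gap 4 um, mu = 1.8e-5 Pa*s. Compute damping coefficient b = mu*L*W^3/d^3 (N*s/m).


Step 1: Convert to SI.
L = 278e-6 m, W = 250e-6 m, d = 4e-6 m
Step 2: W^3 = (250e-6)^3 = 1.56e-11 m^3
Step 3: d^3 = (4e-6)^3 = 6.40e-17 m^3
Step 4: b = 1.8e-5 * 278e-6 * 1.56e-11 / 6.40e-17
b = 1.22e-03 N*s/m


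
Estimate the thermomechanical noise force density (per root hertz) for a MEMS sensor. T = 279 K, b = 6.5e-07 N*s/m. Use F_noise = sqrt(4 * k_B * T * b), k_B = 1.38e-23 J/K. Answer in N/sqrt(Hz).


Step 1: Compute 4 * k_B * T * b
= 4 * 1.38e-23 * 279 * 6.5e-07
= 1.0011e-26 N^2/Hz
Step 2: F_noise = sqrt(1.0011e-26)
F_noise = 1.00e-13 N/sqrt(Hz)


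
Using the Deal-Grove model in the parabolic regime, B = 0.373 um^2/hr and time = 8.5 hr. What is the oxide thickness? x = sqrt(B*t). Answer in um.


Step 1: Compute B*t = 0.373 * 8.5 = 3.1705
Step 2: x = sqrt(3.1705)
x = 1.781 um


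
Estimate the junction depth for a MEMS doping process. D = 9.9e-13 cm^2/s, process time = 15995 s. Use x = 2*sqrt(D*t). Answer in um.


Step 1: Compute D*t = 9.9e-13 * 15995 = 1.583505e-08 cm^2
Step 2: sqrt(D*t) = 1.25837e-04 cm
Step 3: x = 2 * 1.25837e-04 cm = 2.51674e-04 cm
Step 4: Convert to um (1 cm = 1e4 um): x = 2.517 um


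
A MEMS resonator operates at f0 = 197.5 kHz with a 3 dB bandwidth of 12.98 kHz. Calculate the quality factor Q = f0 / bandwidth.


Step 1: Q = f0 / bandwidth
Step 2: Q = 197.5 / 12.98
Q = 15.2


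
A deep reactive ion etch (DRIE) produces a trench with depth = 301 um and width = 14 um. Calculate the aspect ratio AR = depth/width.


Step 1: AR = depth / width
Step 2: AR = 301 / 14
AR = 21.5


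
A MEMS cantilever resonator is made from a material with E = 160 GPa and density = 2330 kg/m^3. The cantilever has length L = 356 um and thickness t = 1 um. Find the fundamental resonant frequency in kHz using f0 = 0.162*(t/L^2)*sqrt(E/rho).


Step 1: Convert units to SI.
t_SI = 1e-6 m, L_SI = 356e-6 m
Step 2: Calculate sqrt(E/rho).
sqrt(160e9 / 2330) = 8286.71 m/s
Step 3: Compute f0.
f0 = 0.162 * 1e-6 / (356e-6)^2 * 8286.71 = 10592.5 Hz = 10.59 kHz


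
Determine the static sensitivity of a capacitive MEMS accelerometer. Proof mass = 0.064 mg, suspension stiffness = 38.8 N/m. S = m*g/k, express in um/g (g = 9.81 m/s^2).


Step 1: Convert mass: m = 0.064 mg = 6.40e-08 kg
Step 2: S = m * g / k = 6.40e-08 * 9.81 / 38.8
Step 3: S = 1.62e-08 m/g
Step 4: Convert to um/g: S = 0.016 um/g


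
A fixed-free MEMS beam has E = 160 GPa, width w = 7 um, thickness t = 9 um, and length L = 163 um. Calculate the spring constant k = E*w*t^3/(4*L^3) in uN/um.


Step 1: Convert E to consistent units (1 GPa = 1000 uN/um^2).
E = 160 GPa = 160000 uN/um^2
Step 2: Compute t^3 = 9^3 = 729
Step 3: Compute L^3 = 163^3 = 4330747
Step 4: k = 160000 * 7 * 729 / (4 * 4330747)
k = 47.1327 uN/um


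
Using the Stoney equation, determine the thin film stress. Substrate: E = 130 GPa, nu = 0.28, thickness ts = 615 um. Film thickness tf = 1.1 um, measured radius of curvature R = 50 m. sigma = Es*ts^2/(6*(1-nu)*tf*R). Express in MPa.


Step 1: Compute numerator: Es * ts^2 = 130 * 615^2 = 49169250 (GPa*um^2)
Step 2: Compute denominator (R in um): 6*(1-nu)*tf*R = 6*0.72*1.1*50e6 = 237600000.0 (um^2)
Step 3: sigma (GPa) = 49169250 / 237600000.0 = 2.06941e-01 GPa
Step 4: Convert to MPa (x1000): sigma = 206.9 MPa


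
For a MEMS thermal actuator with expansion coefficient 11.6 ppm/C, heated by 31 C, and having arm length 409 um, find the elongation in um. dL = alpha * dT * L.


Step 1: Convert CTE: alpha = 11.6 ppm/C = 11.6e-6 /C
Step 2: dL = 11.6e-6 * 31 * 409
dL = 0.1471 um


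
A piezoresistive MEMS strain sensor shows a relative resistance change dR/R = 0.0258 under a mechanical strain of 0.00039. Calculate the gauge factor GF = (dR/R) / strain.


Step 1: Identify values.
dR/R = 0.0258, strain = 0.00039
Step 2: GF = (dR/R) / strain = 0.0258 / 0.00039
GF = 66.2


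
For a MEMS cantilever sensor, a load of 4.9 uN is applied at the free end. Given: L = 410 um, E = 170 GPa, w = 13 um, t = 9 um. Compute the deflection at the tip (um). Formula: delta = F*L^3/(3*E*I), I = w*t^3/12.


Step 1: Calculate the second moment of area.
I = w * t^3 / 12 = 13 * 9^3 / 12 = 789.75 um^4
Step 2: Convert E to consistent units (1 GPa = 1000 uN/um^2).
E = 170 GPa = 170000 uN/um^2
Step 3: Calculate tip deflection.
delta = F * L^3 / (3 * E * I)
delta = 4.9 * 410^3 / (3 * 170000 * 789.75)
delta = 0.8385 um


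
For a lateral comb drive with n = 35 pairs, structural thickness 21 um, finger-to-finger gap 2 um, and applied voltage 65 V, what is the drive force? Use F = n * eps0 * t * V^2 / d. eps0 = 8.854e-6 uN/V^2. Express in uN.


Step 1: Parameters: n=35, eps0=8.854e-6 uN/V^2, t=21 um, V=65 V, d=2 um
Step 2: V^2 = 4225
Step 3: F = 35 * 8.854e-6 * 21 * 4225 / 2
F = 13.747 uN


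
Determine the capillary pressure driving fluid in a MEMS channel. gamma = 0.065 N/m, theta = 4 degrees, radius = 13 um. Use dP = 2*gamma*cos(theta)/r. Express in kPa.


Step 1: cos(4 deg) = 0.9976
Step 2: Convert r to m: r = 13e-6 m
Step 3: dP = 2 * 0.065 * 0.9976 / 13e-6 = 9976.0 Pa
Step 4: Convert Pa to kPa (divide by 1000).
dP = 9.98 kPa


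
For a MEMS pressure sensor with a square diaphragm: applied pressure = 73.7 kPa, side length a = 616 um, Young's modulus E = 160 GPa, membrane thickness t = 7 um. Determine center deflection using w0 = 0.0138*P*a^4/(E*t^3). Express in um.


Step 1: Convert pressure to compatible units (E is in GPa, so P in GPa).
P = 73.7 kPa = 73.7e-6 GPa
Step 2: Compute numerator: 0.0138 * P * a^4.
a^4 = 616^4 = 143986855936
numerator = 0.0138 * 73.7e-6 * 143986855936 = 1.464433e+05
Step 3: Compute denominator: E * t^3 = 160 * 7^3 = 54880
Step 4: w0 = numerator / denominator = 1.464433e+05 / 54880 = 2.6684 um


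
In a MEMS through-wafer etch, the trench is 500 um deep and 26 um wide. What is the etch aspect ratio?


Step 1: AR = depth / width
Step 2: AR = 500 / 26
AR = 19.2


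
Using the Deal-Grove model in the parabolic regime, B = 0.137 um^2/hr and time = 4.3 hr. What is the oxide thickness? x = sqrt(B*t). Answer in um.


Step 1: Compute B*t = 0.137 * 4.3 = 0.5891
Step 2: x = sqrt(0.5891)
x = 0.768 um


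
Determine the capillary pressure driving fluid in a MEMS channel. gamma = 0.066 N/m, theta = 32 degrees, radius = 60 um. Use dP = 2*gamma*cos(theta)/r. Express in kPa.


Step 1: cos(32 deg) = 0.848
Step 2: Convert r to m: r = 60e-6 m
Step 3: dP = 2 * 0.066 * 0.848 / 60e-6 = 1865.6 Pa
Step 4: Convert Pa to kPa (divide by 1000).
dP = 1.87 kPa


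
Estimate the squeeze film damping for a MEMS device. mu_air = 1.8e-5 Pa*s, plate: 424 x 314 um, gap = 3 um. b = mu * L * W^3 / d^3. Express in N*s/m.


Step 1: Convert to SI.
L = 424e-6 m, W = 314e-6 m, d = 3e-6 m
Step 2: W^3 = (314e-6)^3 = 3.10e-11 m^3
Step 3: d^3 = (3e-6)^3 = 2.70e-17 m^3
Step 4: b = 1.8e-5 * 424e-6 * 3.10e-11 / 2.70e-17
b = 8.75e-03 N*s/m


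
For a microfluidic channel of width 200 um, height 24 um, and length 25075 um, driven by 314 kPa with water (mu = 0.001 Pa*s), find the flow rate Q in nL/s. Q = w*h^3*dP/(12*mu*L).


Step 1: Convert all dimensions to SI (meters).
w = 200e-6 m, h = 24e-6 m, L = 25075e-6 m, dP = 314e3 Pa
Step 2: Q = w * h^3 * dP / (12 * mu * L)
Q = 200e-6 * (24e-6)^3 * 314e3 / (12 * 0.001 * 25075e-6) = 2.88516849e-09 m^3/s
Step 3: Convert Q from m^3/s to nL/s (1 m^3 = 1e12 nL, so multiply by 1e12).
Q = 2885.168 nL/s


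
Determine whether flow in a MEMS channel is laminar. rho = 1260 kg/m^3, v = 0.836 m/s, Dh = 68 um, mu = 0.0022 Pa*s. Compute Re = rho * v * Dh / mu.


Step 1: Convert Dh to meters: Dh = 68e-6 m
Step 2: Re = rho * v * Dh / mu
Re = 1260 * 0.836 * 68e-6 / 0.0022
Re = 32.558
Since Re = 32.558 is below ~2300, the flow is laminar.


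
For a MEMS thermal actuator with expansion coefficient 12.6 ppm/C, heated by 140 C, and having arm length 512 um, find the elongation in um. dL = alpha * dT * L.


Step 1: Convert CTE: alpha = 12.6 ppm/C = 12.6e-6 /C
Step 2: dL = 12.6e-6 * 140 * 512
dL = 0.9032 um


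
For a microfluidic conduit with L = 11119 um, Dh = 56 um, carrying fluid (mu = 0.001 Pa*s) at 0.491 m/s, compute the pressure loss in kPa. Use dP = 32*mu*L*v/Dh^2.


Step 1: Convert to SI: L = 11119e-6 m, Dh = 56e-6 m
Step 2: dP = 32 * 0.001 * 11119e-6 * 0.491 / (56e-6)^2
Step 3: dP = 55708.46 Pa
Step 4: Convert to kPa: dP = 55.71 kPa


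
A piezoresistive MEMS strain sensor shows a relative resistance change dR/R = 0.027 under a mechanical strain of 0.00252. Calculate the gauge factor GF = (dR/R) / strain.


Step 1: Identify values.
dR/R = 0.027, strain = 0.00252
Step 2: GF = (dR/R) / strain = 0.027 / 0.00252
GF = 10.7


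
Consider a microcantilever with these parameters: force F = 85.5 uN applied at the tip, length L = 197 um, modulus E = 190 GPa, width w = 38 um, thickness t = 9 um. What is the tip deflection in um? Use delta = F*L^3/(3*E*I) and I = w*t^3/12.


Step 1: Calculate the second moment of area.
I = w * t^3 / 12 = 38 * 9^3 / 12 = 2308.5 um^4
Step 2: Convert E to consistent units (1 GPa = 1000 uN/um^2).
E = 190 GPa = 190000 uN/um^2
Step 3: Calculate tip deflection.
delta = F * L^3 / (3 * E * I)
delta = 85.5 * 197^3 / (3 * 190000 * 2308.5)
delta = 0.4968 um


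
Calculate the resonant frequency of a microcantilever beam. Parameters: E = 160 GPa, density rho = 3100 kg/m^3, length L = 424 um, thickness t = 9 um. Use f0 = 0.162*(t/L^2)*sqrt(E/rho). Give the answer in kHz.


Step 1: Convert units to SI.
t_SI = 9e-6 m, L_SI = 424e-6 m
Step 2: Calculate sqrt(E/rho).
sqrt(160e9 / 3100) = 7184.21 m/s
Step 3: Compute f0.
f0 = 0.162 * 9e-6 / (424e-6)^2 * 7184.21 = 58264.6 Hz = 58.26 kHz


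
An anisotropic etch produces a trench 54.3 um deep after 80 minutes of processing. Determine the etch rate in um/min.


Step 1: Etch rate = depth / time
Step 2: rate = 54.3 / 80
rate = 0.679 um/min


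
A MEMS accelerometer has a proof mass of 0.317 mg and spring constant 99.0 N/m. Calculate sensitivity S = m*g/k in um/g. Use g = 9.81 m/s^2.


Step 1: Convert mass: m = 0.317 mg = 3.17e-07 kg
Step 2: S = m * g / k = 3.17e-07 * 9.81 / 99.0
Step 3: S = 3.14e-08 m/g
Step 4: Convert to um/g: S = 0.031 um/g


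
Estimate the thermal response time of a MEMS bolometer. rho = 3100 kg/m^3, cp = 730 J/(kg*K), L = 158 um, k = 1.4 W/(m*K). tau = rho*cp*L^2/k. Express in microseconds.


Step 1: Convert L to m: L = 158e-6 m
Step 2: L^2 = (158e-6)^2 = 2.4964e-08 m^2
Step 3: tau = 3100 * 730 * 2.4964e-08 / 1.4 = 4.035252286e-02 s
Step 4: Convert to microseconds (multiply by 1e6).
tau = 40352.523 us


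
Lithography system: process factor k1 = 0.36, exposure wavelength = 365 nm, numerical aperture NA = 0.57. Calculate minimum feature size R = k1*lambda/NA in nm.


Step 1: Identify values: k1 = 0.36, lambda = 365 nm, NA = 0.57
Step 2: R = k1 * lambda / NA
R = 0.36 * 365 / 0.57
R = 230.5 nm


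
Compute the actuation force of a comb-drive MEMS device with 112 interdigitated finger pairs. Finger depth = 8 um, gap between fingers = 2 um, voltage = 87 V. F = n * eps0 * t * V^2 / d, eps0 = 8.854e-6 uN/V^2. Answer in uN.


Step 1: Parameters: n=112, eps0=8.854e-6 uN/V^2, t=8 um, V=87 V, d=2 um
Step 2: V^2 = 7569
Step 3: F = 112 * 8.854e-6 * 8 * 7569 / 2
F = 30.023 uN


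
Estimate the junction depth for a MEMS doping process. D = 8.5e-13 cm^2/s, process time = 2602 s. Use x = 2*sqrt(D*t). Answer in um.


Step 1: Compute D*t = 8.5e-13 * 2602 = 2.2117e-09 cm^2
Step 2: sqrt(D*t) = 4.7029e-05 cm
Step 3: x = 2 * 4.7029e-05 cm = 9.4058e-05 cm
Step 4: Convert to um (1 cm = 1e4 um): x = 0.941 um


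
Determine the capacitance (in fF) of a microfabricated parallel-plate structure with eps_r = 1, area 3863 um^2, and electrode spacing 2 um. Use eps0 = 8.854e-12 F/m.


Step 1: Convert area to m^2: A = 3863e-12 m^2
Step 2: Convert gap to m: d = 2e-6 m
Step 3: C = eps0 * eps_r * A / d
C = 8.854e-12 * 1 * 3863e-12 / 2e-6
Step 4: Convert to fF (multiply by 1e15).
C = 17.1 fF


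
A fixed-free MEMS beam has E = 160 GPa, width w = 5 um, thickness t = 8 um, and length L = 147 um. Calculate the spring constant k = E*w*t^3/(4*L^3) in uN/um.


Step 1: Convert E to consistent units (1 GPa = 1000 uN/um^2).
E = 160 GPa = 160000 uN/um^2
Step 2: Compute t^3 = 8^3 = 512
Step 3: Compute L^3 = 147^3 = 3176523
Step 4: k = 160000 * 5 * 512 / (4 * 3176523)
k = 32.2365 uN/um


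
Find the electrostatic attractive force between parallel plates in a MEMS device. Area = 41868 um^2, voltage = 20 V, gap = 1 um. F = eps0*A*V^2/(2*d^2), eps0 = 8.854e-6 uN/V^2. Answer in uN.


Step 1: Identify parameters.
eps0 = 8.854e-6 uN/V^2, A = 41868 um^2, V = 20 V, d = 1 um
Step 2: Compute V^2 = 20^2 = 400
Step 3: Compute d^2 = 1^2 = 1
Step 4: F = 0.5 * 8.854e-6 * 41868 * 400 / 1
F = 74.14 uN


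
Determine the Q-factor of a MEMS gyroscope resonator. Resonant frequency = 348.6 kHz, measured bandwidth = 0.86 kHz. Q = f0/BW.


Step 1: Q = f0 / bandwidth
Step 2: Q = 348.6 / 0.86
Q = 405.3
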